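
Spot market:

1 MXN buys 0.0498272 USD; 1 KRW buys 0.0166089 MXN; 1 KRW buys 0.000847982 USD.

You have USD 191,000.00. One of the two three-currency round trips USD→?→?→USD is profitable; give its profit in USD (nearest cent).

Profit: USD 4,709.83

Profitable loop is USD → MXN → KRW → USD:
USD 191,000.00 ÷ 0.0498272 = MXN 3,833,247.70
MXN 3,833,247.70 ÷ 0.0166089 = KRW 230,794,797
KRW 230,794,797 × 0.000847982 = USD 195,709.83
Profit = USD 195,709.83 − USD 191,000.00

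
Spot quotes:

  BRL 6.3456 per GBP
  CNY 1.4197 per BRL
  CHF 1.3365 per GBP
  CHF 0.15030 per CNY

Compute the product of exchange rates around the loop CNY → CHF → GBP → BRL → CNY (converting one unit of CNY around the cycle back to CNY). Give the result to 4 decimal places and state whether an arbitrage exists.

1.0131 (arbitrage exists)

Around CNY → CHF → GBP → BRL → CNY: 1 × 0.15030 ÷ 1.3365 × 6.3456 × 1.4197 = 1.013116
Product > 1; profitable direction is CNY → CHF → GBP → BRL → CNY.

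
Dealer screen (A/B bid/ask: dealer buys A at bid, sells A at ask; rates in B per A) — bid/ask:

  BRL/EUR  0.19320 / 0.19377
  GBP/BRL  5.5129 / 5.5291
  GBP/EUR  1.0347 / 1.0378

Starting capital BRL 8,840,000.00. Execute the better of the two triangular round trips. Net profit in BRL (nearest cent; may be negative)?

Best loop BRL → EUR → GBP → BRL:
BRL 8,840,000.00 × 0.19320 (sell BRL at bid) = EUR 1,707,888.00
EUR 1,707,888.00 ÷ 1.0378 (buy GBP at ask) = GBP 1,645,681.25
GBP 1,645,681.25 × 5.5129 (sell GBP at bid) = BRL 9,072,476.16

Net profit: BRL 232,476.16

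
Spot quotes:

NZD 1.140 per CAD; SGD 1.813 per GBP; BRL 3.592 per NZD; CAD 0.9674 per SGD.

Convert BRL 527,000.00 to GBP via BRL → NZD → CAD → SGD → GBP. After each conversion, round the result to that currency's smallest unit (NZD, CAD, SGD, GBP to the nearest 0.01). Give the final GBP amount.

BRL 527,000.00 ÷ 3.592 = NZD 146,714.92
NZD 146,714.92 ÷ 1.140 = CAD 128,697.30
CAD 128,697.30 ÷ 0.9674 = SGD 133,034.22
SGD 133,034.22 ÷ 1.813 = GBP 73,377.95

GBP 73,377.95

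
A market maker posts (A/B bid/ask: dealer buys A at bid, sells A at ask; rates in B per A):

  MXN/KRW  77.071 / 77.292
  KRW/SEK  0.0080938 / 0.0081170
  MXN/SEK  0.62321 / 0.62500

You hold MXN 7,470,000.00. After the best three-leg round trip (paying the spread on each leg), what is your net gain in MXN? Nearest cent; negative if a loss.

Best loop MXN → KRW → SEK → MXN:
MXN 7,470,000.00 × 77.071 (sell MXN at bid) = KRW 575,720,370
KRW 575,720,370 × 0.0080938 (sell KRW at bid) = SEK 4,659,765.53
SEK 4,659,765.53 ÷ 0.62500 (buy MXN at ask) = MXN 7,455,624.85

Net result: MXN -14,375.15 (no profitable arbitrage after spreads)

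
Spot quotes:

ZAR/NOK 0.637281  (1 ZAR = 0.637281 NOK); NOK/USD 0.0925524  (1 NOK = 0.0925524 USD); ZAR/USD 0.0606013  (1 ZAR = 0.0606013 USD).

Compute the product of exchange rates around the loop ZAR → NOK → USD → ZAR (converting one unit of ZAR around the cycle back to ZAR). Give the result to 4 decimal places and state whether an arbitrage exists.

0.9733 (arbitrage exists)

Around ZAR → NOK → USD → ZAR: 1 × 0.637281 × 0.0925524 ÷ 0.0606013 = 0.973278
Product < 1; profitable direction is ZAR → USD → NOK → ZAR.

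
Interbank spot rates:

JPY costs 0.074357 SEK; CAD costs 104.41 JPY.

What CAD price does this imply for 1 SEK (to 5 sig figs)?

1 SEK ÷ 0.074357 = 13.4486 JPY
13.4486 JPY ÷ 104.41 = 0.128806 CAD

SEK/CAD = 0.12881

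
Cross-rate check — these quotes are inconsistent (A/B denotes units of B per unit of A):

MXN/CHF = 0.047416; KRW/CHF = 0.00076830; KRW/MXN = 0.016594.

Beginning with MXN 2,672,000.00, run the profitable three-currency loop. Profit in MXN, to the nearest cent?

Profit: MXN 64,412.85

Profitable loop is MXN → CHF → KRW → MXN:
MXN 2,672,000.00 × 0.047416 = CHF 126,695.55
CHF 126,695.55 ÷ 0.00076830 = KRW 164,903,751
KRW 164,903,751 × 0.016594 = MXN 2,736,412.85
Profit = MXN 2,736,412.85 − MXN 2,672,000.00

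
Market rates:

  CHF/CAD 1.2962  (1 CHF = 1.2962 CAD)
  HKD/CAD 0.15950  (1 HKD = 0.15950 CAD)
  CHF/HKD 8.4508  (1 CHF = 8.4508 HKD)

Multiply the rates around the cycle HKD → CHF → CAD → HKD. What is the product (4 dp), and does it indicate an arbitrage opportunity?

Around HKD → CHF → CAD → HKD: 1 ÷ 8.4508 × 1.2962 ÷ 0.15950 = 0.961642
Product < 1; profitable direction is HKD → CAD → CHF → HKD.

0.9616 (arbitrage exists)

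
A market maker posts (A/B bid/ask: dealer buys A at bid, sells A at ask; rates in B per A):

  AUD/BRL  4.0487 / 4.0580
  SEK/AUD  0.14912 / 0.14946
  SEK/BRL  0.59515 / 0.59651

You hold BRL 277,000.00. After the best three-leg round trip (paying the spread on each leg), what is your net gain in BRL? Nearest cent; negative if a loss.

Best loop BRL → SEK → AUD → BRL:
BRL 277,000.00 ÷ 0.59651 (buy SEK at ask) = SEK 464,367.74
SEK 464,367.74 × 0.14912 (sell SEK at bid) = AUD 69,246.52
AUD 69,246.52 × 4.0487 (sell AUD at bid) = BRL 280,358.37

Net profit: BRL 3,358.37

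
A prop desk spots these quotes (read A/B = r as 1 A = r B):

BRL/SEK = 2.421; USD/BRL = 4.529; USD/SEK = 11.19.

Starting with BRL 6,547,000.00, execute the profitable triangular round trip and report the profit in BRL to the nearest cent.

Profitable loop is BRL → USD → SEK → BRL:
BRL 6,547,000.00 ÷ 4.529 = USD 1,445,572.97
USD 1,445,572.97 × 11.19 = SEK 16,175,961.58
SEK 16,175,961.58 ÷ 2.421 = BRL 6,681,520.69
Profit = BRL 6,681,520.69 − BRL 6,547,000.00

Profit: BRL 134,520.69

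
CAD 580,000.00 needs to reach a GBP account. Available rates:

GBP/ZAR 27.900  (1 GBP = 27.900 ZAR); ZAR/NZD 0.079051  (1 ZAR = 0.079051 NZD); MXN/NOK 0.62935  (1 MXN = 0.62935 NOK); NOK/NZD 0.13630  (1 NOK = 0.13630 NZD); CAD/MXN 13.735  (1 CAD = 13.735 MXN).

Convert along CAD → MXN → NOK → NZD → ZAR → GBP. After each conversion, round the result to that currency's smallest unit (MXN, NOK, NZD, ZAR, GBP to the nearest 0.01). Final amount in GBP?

GBP 309,836.93

CAD 580,000.00 × 13.735 = MXN 7,966,300.00
MXN 7,966,300.00 × 0.62935 = NOK 5,013,590.90
NOK 5,013,590.90 × 0.13630 = NZD 683,352.44
NZD 683,352.44 ÷ 0.079051 = ZAR 8,644,450.29
ZAR 8,644,450.29 ÷ 27.900 = GBP 309,836.93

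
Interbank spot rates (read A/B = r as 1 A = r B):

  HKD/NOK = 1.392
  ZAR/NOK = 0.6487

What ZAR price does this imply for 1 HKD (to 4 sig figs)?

HKD/ZAR = 2.146

1 HKD × 1.392 = 1.392 NOK
1.392 NOK ÷ 0.6487 = 2.14583 ZAR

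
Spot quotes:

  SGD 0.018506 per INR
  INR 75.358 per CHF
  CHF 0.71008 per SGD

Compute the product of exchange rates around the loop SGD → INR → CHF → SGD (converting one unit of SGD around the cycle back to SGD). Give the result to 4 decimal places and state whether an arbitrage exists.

Around SGD → INR → CHF → SGD: 1 ÷ 0.018506 ÷ 75.358 ÷ 0.71008 = 1.009836
Product > 1; profitable direction is SGD → INR → CHF → SGD.

1.0098 (arbitrage exists)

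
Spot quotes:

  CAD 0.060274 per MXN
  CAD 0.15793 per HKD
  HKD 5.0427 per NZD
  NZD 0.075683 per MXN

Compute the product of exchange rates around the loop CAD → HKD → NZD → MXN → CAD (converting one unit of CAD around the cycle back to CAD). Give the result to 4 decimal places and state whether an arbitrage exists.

1.0000 (no arbitrage)

Around CAD → HKD → NZD → MXN → CAD: 1 ÷ 0.15793 ÷ 5.0427 ÷ 0.075683 × 0.060274 = 1.000009
Product ≈ 1 (deviation 0.001%, within rounding noise).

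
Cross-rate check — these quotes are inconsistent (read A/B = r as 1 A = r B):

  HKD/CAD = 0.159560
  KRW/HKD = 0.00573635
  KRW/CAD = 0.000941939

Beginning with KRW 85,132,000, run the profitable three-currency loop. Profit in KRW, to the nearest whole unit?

Profit: KRW 2,478,457

Profitable loop is KRW → CAD → HKD → KRW:
KRW 85,132,000 × 0.000941939 = CAD 80,189.15
CAD 80,189.15 ÷ 0.159560 = HKD 502,564.25
HKD 502,564.25 ÷ 0.00573635 = KRW 87,610,457
Profit = KRW 87,610,457 − KRW 85,132,000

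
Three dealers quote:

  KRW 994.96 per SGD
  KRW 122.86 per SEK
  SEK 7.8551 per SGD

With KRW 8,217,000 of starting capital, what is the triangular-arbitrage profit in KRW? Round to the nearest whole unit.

Profitable loop is KRW → SEK → SGD → KRW:
KRW 8,217,000 ÷ 122.86 = SEK 66,881.00
SEK 66,881.00 ÷ 7.8551 = SGD 8,514.34
SGD 8,514.34 × 994.96 = KRW 8,471,429
Profit = KRW 8,471,429 − KRW 8,217,000

Profit: KRW 254,429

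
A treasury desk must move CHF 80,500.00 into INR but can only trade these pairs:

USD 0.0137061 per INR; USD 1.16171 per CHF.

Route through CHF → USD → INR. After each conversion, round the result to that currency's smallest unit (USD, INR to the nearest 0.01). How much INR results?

INR 6,823,067.83

CHF 80,500.00 × 1.16171 = USD 93,517.65
USD 93,517.65 ÷ 0.0137061 = INR 6,823,067.83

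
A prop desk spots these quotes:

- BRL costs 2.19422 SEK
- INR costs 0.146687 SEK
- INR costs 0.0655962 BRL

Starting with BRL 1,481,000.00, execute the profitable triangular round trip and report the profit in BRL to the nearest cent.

Profit: BRL 28,342.62

Profitable loop is BRL → INR → SEK → BRL:
BRL 1,481,000.00 ÷ 0.0655962 = INR 22,577,527.36
INR 22,577,527.36 × 0.146687 = SEK 3,311,829.76
SEK 3,311,829.76 ÷ 2.19422 = BRL 1,509,342.62
Profit = BRL 1,509,342.62 − BRL 1,481,000.00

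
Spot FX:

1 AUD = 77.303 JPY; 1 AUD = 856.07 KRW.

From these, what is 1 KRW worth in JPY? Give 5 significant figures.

1 KRW ÷ 856.07 = 0.00116813 AUD
0.00116813 AUD × 77.303 = 0.0902999 JPY

KRW/JPY = 0.090300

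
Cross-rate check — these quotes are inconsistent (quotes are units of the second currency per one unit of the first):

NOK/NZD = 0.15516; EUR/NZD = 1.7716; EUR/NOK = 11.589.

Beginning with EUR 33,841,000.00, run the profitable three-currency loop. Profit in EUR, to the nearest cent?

Profit: EUR 507,142.04

Profitable loop is EUR → NOK → NZD → EUR:
EUR 33,841,000.00 × 11.589 = NOK 392,183,349.00
NOK 392,183,349.00 × 0.15516 = NZD 60,851,168.43
NZD 60,851,168.43 ÷ 1.7716 = EUR 34,348,142.04
Profit = EUR 34,348,142.04 − EUR 33,841,000.00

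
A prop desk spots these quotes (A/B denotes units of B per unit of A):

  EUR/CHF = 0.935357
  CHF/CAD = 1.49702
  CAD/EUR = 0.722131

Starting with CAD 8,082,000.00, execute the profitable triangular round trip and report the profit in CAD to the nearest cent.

Profit: CAD 90,216.03

Profitable loop is CAD → EUR → CHF → CAD:
CAD 8,082,000.00 × 0.722131 = EUR 5,836,262.74
EUR 5,836,262.74 × 0.935357 = CHF 5,458,989.21
CHF 5,458,989.21 × 1.49702 = CAD 8,172,216.03
Profit = CAD 8,172,216.03 − CAD 8,082,000.00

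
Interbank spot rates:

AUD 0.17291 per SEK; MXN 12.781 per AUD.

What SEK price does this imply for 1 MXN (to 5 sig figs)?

1 MXN ÷ 12.781 = 0.0782411 AUD
0.0782411 AUD ÷ 0.17291 = 0.452496 SEK

MXN/SEK = 0.45250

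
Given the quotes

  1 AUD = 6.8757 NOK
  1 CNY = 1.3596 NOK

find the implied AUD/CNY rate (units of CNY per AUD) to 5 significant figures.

AUD/CNY = 5.0571

1 AUD × 6.8757 = 6.8757 NOK
6.8757 NOK ÷ 1.3596 = 5.05715 CNY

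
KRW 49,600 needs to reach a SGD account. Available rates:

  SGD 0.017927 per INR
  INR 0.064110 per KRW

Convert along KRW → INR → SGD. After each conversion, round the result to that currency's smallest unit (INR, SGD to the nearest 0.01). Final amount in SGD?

KRW 49,600 × 0.064110 = INR 3,179.86
INR 3,179.86 × 0.017927 = SGD 57.01

SGD 57.01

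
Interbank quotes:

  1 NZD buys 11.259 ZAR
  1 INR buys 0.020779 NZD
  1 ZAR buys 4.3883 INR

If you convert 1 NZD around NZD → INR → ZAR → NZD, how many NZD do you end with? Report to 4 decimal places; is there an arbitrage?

0.9740 (arbitrage exists)

Around NZD → INR → ZAR → NZD: 1 ÷ 0.020779 ÷ 4.3883 ÷ 11.259 = 0.974045
Product < 1; profitable direction is NZD → ZAR → INR → NZD.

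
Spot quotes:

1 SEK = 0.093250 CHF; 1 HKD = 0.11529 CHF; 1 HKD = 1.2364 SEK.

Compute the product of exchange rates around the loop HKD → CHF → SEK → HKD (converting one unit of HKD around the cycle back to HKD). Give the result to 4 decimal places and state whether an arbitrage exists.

1.0000 (no arbitrage)

Around HKD → CHF → SEK → HKD: 1 × 0.11529 ÷ 0.093250 ÷ 1.2364 = 0.999963
Product ≈ 1 (deviation 0.004%, within rounding noise).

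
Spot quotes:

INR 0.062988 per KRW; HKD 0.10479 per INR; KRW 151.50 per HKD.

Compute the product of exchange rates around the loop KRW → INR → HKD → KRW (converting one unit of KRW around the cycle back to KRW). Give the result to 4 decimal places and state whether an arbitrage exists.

1.0000 (no arbitrage)

Around KRW → INR → HKD → KRW: 1 × 0.062988 × 0.10479 × 151.50 = 0.999978
Product ≈ 1 (deviation 0.002%, within rounding noise).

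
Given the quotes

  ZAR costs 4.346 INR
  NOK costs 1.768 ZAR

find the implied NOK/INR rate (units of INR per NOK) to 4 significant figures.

NOK/INR = 7.684

1 NOK × 1.768 = 1.768 ZAR
1.768 ZAR × 4.346 = 7.68373 INR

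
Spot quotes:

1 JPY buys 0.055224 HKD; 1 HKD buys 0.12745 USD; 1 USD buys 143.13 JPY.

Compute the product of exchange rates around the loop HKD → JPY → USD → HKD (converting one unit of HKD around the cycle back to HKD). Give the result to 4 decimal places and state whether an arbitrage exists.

0.9927 (arbitrage exists)

Around HKD → JPY → USD → HKD: 1 ÷ 0.055224 ÷ 143.13 ÷ 0.12745 = 0.992663
Product < 1; profitable direction is HKD → USD → JPY → HKD.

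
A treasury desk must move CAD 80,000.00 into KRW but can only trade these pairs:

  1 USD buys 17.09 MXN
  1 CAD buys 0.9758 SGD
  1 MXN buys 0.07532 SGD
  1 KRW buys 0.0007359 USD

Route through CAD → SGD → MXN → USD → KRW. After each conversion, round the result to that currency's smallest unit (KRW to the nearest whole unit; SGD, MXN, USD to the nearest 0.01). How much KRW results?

KRW 82,409,947

CAD 80,000.00 × 0.9758 = SGD 78,064.00
SGD 78,064.00 ÷ 0.07532 = MXN 1,036,431.23
MXN 1,036,431.23 ÷ 17.09 = USD 60,645.48
USD 60,645.48 ÷ 0.0007359 = KRW 82,409,947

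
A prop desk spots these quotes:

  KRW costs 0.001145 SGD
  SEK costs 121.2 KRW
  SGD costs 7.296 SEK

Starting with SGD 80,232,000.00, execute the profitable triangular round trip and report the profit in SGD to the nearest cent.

Profitable loop is SGD → SEK → KRW → SGD:
SGD 80,232,000.00 × 7.296 = SEK 585,372,672.00
SEK 585,372,672.00 × 121.2 = KRW 70,947,167,846
KRW 70,947,167,846 × 0.001145 = SGD 81,234,507.18
Profit = SGD 81,234,507.18 − SGD 80,232,000.00

Profit: SGD 1,002,507.18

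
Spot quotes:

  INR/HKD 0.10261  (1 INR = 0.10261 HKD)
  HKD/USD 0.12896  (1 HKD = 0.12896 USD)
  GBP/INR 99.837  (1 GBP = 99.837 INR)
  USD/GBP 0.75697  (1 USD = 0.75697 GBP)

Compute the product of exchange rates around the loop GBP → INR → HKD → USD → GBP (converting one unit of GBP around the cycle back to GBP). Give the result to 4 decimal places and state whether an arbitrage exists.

1.0000 (no arbitrage)

Around GBP → INR → HKD → USD → GBP: 1 × 99.837 × 0.10261 × 0.12896 × 0.75697 = 1.000034
Product ≈ 1 (deviation 0.003%, within rounding noise).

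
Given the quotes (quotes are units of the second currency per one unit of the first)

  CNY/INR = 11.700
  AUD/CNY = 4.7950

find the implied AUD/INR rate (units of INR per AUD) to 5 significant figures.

1 AUD × 4.7950 = 4.795 CNY
4.795 CNY × 11.700 = 56.1015 INR

AUD/INR = 56.101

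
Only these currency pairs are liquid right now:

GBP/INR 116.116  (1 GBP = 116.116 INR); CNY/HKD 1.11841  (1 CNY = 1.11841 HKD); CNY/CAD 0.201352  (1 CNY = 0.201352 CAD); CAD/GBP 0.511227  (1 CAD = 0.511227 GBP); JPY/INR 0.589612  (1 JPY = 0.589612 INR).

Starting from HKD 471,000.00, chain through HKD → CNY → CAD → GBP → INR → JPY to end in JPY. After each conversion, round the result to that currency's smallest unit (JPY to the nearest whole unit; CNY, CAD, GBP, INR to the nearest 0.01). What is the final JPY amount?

JPY 8,537,198

HKD 471,000.00 ÷ 1.11841 = CNY 421,133.57
CNY 421,133.57 × 0.201352 = CAD 84,796.09
CAD 84,796.09 × 0.511227 = GBP 43,350.05
GBP 43,350.05 × 116.116 = INR 5,033,634.41
INR 5,033,634.41 ÷ 0.589612 = JPY 8,537,198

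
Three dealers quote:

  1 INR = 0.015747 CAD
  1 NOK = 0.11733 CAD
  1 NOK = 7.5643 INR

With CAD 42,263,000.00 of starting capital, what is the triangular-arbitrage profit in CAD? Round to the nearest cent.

Profitable loop is CAD → NOK → INR → CAD:
CAD 42,263,000.00 ÷ 0.11733 = NOK 360,206,255.86
NOK 360,206,255.86 × 7.5643 = INR 2,724,708,181.20
INR 2,724,708,181.20 × 0.015747 = CAD 42,905,979.73
Profit = CAD 42,905,979.73 − CAD 42,263,000.00

Profit: CAD 642,979.73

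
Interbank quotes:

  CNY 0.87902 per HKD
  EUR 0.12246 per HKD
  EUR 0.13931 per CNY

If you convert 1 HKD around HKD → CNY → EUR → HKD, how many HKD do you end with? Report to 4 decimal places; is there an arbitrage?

1.0000 (no arbitrage)

Around HKD → CNY → EUR → HKD: 1 × 0.87902 × 0.13931 ÷ 0.12246 = 0.999970
Product ≈ 1 (deviation 0.003%, within rounding noise).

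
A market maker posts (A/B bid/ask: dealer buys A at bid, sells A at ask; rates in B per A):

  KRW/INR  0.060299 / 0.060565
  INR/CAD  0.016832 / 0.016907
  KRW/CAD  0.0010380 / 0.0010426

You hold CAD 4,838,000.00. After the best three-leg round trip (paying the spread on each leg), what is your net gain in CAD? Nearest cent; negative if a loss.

Net profit: CAD 66,276.45

Best loop CAD → INR → KRW → CAD:
CAD 4,838,000.00 ÷ 0.016907 (buy INR at ask) = INR 286,153,664.16
INR 286,153,664.16 ÷ 0.060565 (buy KRW at ask) = KRW 4,724,736,468
KRW 4,724,736,468 × 0.0010380 (sell KRW at bid) = CAD 4,904,276.45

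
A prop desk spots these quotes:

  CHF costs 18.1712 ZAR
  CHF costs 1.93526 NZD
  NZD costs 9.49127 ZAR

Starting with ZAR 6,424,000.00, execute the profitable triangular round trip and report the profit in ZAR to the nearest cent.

Profitable loop is ZAR → CHF → NZD → ZAR:
ZAR 6,424,000.00 ÷ 18.1712 = CHF 353,526.46
CHF 353,526.46 × 1.93526 = NZD 684,165.62
NZD 684,165.62 × 9.49127 = ZAR 6,493,600.59
Profit = ZAR 6,493,600.59 − ZAR 6,424,000.00

Profit: ZAR 69,600.59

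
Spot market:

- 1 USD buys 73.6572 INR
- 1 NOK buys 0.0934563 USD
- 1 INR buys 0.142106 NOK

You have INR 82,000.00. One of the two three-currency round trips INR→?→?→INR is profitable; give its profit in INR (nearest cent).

Profitable loop is INR → USD → NOK → INR:
INR 82,000.00 ÷ 73.6572 = USD 1,113.27
USD 1,113.27 ÷ 0.0934563 = NOK 11,912.15
NOK 11,912.15 ÷ 0.142106 = INR 83,825.79
Profit = INR 83,825.79 − INR 82,000.00

Profit: INR 1,825.79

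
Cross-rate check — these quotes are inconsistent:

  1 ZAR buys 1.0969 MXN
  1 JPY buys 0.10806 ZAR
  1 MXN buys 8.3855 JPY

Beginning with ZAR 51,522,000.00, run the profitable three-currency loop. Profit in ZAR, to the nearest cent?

Profitable loop is ZAR → JPY → MXN → ZAR:
ZAR 51,522,000.00 ÷ 0.10806 = JPY 476,790,672
JPY 476,790,672 ÷ 8.3855 = MXN 56,858,943.63
MXN 56,858,943.63 ÷ 1.0969 = ZAR 51,836,032.12
Profit = ZAR 51,836,032.12 − ZAR 51,522,000.00

Profit: ZAR 314,032.12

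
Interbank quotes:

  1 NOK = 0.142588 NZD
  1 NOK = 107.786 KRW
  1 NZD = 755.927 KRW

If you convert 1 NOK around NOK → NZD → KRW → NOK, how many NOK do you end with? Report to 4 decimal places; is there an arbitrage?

Around NOK → NZD → KRW → NOK: 1 × 0.142588 × 755.927 ÷ 107.786 = 1.000001
Product ≈ 1 (deviation 0.000%, within rounding noise).

1.0000 (no arbitrage)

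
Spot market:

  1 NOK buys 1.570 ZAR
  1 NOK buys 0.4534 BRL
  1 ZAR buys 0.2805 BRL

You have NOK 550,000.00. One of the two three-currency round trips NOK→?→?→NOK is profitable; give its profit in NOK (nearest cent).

Profit: NOK 16,254.53

Profitable loop is NOK → BRL → ZAR → NOK:
NOK 550,000.00 × 0.4534 = BRL 249,370.00
BRL 249,370.00 ÷ 0.2805 = ZAR 889,019.61
ZAR 889,019.61 ÷ 1.570 = NOK 566,254.53
Profit = NOK 566,254.53 − NOK 550,000.00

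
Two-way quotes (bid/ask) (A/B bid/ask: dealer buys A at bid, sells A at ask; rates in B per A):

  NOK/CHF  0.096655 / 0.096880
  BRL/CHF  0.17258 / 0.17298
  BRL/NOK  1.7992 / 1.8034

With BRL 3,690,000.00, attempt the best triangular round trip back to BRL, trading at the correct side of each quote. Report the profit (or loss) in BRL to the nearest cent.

Best loop BRL → NOK → CHF → BRL:
BRL 3,690,000.00 × 1.7992 (sell BRL at bid) = NOK 6,639,048.00
NOK 6,639,048.00 × 0.096655 (sell NOK at bid) = CHF 641,697.18
CHF 641,697.18 ÷ 0.17298 (buy BRL at ask) = BRL 3,709,661.14

Net profit: BRL 19,661.14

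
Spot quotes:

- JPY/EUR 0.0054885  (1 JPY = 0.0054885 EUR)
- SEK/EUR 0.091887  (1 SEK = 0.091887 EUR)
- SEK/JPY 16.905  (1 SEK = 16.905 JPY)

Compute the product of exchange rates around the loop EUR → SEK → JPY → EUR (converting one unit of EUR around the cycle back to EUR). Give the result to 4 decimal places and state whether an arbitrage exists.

1.0098 (arbitrage exists)

Around EUR → SEK → JPY → EUR: 1 ÷ 0.091887 × 16.905 × 0.0054885 = 1.009752
Product > 1; profitable direction is EUR → SEK → JPY → EUR.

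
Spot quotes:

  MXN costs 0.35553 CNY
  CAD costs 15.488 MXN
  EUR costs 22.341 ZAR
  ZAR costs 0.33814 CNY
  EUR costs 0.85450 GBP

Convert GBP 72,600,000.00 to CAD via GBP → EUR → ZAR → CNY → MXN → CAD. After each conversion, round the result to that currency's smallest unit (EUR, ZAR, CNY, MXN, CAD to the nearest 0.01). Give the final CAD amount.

GBP 72,600,000.00 ÷ 0.85450 = EUR 84,961,966.06
EUR 84,961,966.06 × 22.341 = ZAR 1,898,135,283.75
ZAR 1,898,135,283.75 × 0.33814 = CNY 641,835,464.85
CNY 641,835,464.85 ÷ 0.35553 = MXN 1,805,292,000.25
MXN 1,805,292,000.25 ÷ 15.488 = CAD 116,560,692.16

CAD 116,560,692.16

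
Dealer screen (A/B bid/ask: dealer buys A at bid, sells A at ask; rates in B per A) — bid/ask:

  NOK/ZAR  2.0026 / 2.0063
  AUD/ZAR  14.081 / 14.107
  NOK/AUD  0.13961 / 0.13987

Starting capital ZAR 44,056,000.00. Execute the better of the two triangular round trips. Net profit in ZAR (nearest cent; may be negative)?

Best loop ZAR → AUD → NOK → ZAR:
ZAR 44,056,000.00 ÷ 14.107 (buy AUD at ask) = AUD 3,122,988.59
AUD 3,122,988.59 ÷ 0.13987 (buy NOK at ask) = NOK 22,327,794.29
NOK 22,327,794.29 × 2.0026 (sell NOK at bid) = ZAR 44,713,640.84

Net profit: ZAR 657,640.84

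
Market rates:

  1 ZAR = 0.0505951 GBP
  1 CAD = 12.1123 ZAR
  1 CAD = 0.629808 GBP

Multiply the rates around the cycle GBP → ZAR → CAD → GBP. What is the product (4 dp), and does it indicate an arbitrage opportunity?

Around GBP → ZAR → CAD → GBP: 1 ÷ 0.0505951 ÷ 12.1123 × 0.629808 = 1.027716
Product > 1; profitable direction is GBP → ZAR → CAD → GBP.

1.0277 (arbitrage exists)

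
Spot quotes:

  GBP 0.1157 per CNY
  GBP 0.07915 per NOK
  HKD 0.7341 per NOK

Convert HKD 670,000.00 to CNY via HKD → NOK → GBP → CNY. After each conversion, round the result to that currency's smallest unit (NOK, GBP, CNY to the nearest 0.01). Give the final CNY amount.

CNY 624,363.01

HKD 670,000.00 ÷ 0.7341 = NOK 912,682.20
NOK 912,682.20 × 0.07915 = GBP 72,238.80
GBP 72,238.80 ÷ 0.1157 = CNY 624,363.01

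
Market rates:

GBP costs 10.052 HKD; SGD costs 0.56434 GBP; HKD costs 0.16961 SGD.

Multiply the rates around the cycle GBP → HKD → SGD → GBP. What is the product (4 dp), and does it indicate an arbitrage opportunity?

Around GBP → HKD → SGD → GBP: 1 × 10.052 × 0.16961 × 0.56434 = 0.962154
Product < 1; profitable direction is GBP → SGD → HKD → GBP.

0.9622 (arbitrage exists)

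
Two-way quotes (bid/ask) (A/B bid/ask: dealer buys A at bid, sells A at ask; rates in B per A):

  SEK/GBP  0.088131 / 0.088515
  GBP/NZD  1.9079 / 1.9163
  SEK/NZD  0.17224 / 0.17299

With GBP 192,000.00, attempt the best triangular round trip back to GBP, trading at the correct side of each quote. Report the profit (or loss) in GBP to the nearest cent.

Best loop GBP → SEK → NZD → GBP:
GBP 192,000.00 ÷ 0.088515 (buy SEK at ask) = SEK 2,169,123.88
SEK 2,169,123.88 × 0.17224 (sell SEK at bid) = NZD 373,609.90
NZD 373,609.90 ÷ 1.9163 (buy GBP at ask) = GBP 194,964.20

Net profit: GBP 2,964.20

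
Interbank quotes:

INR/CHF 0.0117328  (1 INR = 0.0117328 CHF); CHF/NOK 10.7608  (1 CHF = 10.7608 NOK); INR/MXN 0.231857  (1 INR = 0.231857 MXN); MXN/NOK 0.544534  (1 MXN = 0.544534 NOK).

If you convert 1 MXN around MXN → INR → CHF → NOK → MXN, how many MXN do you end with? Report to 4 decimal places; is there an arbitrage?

1.0000 (no arbitrage)

Around MXN → INR → CHF → NOK → MXN: 1 ÷ 0.231857 × 0.0117328 × 10.7608 ÷ 0.544534 = 1.000002
Product ≈ 1 (deviation 0.000%, within rounding noise).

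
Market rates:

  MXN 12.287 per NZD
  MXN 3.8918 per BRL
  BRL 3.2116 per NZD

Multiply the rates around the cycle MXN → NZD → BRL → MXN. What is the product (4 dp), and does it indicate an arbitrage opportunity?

1.0172 (arbitrage exists)

Around MXN → NZD → BRL → MXN: 1 ÷ 12.287 × 3.2116 × 3.8918 = 1.017246
Product > 1; profitable direction is MXN → NZD → BRL → MXN.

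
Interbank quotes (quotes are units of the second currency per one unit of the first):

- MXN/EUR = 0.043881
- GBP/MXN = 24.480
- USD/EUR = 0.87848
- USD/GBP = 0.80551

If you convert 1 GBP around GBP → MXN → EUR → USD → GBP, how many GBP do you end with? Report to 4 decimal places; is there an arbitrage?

Around GBP → MXN → EUR → USD → GBP: 1 × 24.480 × 0.043881 ÷ 0.87848 × 0.80551 = 0.984979
Product < 1; profitable direction is GBP → USD → EUR → MXN → GBP.

0.9850 (arbitrage exists)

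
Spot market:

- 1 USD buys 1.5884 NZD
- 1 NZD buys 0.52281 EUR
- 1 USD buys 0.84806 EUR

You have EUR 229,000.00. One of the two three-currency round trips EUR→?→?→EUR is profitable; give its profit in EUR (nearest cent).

Profitable loop is EUR → NZD → USD → EUR:
EUR 229,000.00 ÷ 0.52281 = NZD 438,017.64
NZD 438,017.64 ÷ 1.5884 = USD 275,760.28
USD 275,760.28 × 0.84806 = EUR 233,861.27
Profit = EUR 233,861.27 − EUR 229,000.00

Profit: EUR 4,861.27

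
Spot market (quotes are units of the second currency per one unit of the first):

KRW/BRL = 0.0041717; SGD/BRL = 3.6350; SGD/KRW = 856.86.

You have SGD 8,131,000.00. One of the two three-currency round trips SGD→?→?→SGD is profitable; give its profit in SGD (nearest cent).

Profit: SGD 137,475.37

Profitable loop is SGD → BRL → KRW → SGD:
SGD 8,131,000.00 × 3.6350 = BRL 29,556,185.00
BRL 29,556,185.00 ÷ 0.0041717 = KRW 7,084,925,810
KRW 7,084,925,810 ÷ 856.86 = SGD 8,268,475.37
Profit = SGD 8,268,475.37 − SGD 8,131,000.00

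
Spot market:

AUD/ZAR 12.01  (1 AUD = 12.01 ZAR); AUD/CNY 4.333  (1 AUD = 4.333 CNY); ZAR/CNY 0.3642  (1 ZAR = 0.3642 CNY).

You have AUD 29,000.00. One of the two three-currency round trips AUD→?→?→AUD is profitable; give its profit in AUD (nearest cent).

Profitable loop is AUD → ZAR → CNY → AUD:
AUD 29,000.00 × 12.01 = ZAR 348,290.00
ZAR 348,290.00 × 0.3642 = CNY 126,847.22
CNY 126,847.22 ÷ 4.333 = AUD 29,274.69
Profit = AUD 29,274.69 − AUD 29,000.00

Profit: AUD 274.69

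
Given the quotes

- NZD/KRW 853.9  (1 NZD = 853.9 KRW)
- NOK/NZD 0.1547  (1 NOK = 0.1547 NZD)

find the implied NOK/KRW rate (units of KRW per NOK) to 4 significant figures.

NOK/KRW = 132.1

1 NOK × 0.1547 = 0.1547 NZD
0.1547 NZD × 853.9 = 132.098 KRW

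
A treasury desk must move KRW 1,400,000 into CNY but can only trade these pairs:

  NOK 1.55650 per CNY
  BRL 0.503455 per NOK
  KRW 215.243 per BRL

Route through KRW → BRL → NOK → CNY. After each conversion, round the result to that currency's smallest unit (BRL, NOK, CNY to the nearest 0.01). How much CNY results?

CNY 8,300.22

KRW 1,400,000 ÷ 215.243 = BRL 6,504.28
BRL 6,504.28 ÷ 0.503455 = NOK 12,919.29
NOK 12,919.29 ÷ 1.55650 = CNY 8,300.22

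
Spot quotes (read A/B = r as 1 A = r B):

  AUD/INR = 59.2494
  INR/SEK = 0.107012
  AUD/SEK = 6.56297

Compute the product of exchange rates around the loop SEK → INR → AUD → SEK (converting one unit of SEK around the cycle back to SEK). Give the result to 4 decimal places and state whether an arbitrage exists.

Around SEK → INR → AUD → SEK: 1 ÷ 0.107012 ÷ 59.2494 × 6.56297 = 1.035104
Product > 1; profitable direction is SEK → INR → AUD → SEK.

1.0351 (arbitrage exists)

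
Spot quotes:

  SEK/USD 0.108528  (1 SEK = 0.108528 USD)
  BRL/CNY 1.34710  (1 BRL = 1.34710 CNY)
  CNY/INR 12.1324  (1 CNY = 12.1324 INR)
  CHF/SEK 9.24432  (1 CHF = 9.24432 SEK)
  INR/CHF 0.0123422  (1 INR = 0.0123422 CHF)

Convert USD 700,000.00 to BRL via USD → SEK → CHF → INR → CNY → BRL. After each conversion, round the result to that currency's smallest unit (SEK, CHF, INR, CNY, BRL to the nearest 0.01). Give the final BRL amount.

USD 700,000.00 ÷ 0.108528 = SEK 6,449,948.40
SEK 6,449,948.40 ÷ 9.24432 = CHF 697,720.16
CHF 697,720.16 ÷ 0.0123422 = INR 56,531,263.47
INR 56,531,263.47 ÷ 12.1324 = CNY 4,659,528.49
CNY 4,659,528.49 ÷ 1.34710 = BRL 3,458,932.89

BRL 3,458,932.89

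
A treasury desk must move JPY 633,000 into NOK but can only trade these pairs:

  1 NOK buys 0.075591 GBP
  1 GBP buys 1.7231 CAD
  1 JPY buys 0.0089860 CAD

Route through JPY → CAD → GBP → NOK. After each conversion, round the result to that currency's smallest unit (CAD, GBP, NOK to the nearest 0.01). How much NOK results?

JPY 633,000 × 0.0089860 = CAD 5,688.14
CAD 5,688.14 ÷ 1.7231 = GBP 3,301.11
GBP 3,301.11 ÷ 0.075591 = NOK 43,670.68

NOK 43,670.68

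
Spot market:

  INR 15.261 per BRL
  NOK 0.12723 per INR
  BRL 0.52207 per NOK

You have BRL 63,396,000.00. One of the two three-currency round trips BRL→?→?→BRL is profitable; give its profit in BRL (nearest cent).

Profitable loop is BRL → INR → NOK → BRL:
BRL 63,396,000.00 × 15.261 = INR 967,486,356.00
INR 967,486,356.00 × 0.12723 = NOK 123,093,289.07
NOK 123,093,289.07 × 0.52207 = BRL 64,263,313.43
Profit = BRL 64,263,313.43 − BRL 63,396,000.00

Profit: BRL 867,313.43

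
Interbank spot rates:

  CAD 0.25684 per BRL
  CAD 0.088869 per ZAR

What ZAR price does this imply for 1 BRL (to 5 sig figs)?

BRL/ZAR = 2.8901

1 BRL × 0.25684 = 0.25684 CAD
0.25684 CAD ÷ 0.088869 = 2.8901 ZAR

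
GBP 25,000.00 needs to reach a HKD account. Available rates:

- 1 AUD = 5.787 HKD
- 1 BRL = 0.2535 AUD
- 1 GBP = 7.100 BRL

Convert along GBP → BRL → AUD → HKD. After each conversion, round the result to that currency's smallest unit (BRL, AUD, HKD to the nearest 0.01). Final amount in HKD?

GBP 25,000.00 × 7.100 = BRL 177,500.00
BRL 177,500.00 × 0.2535 = AUD 44,996.25
AUD 44,996.25 × 5.787 = HKD 260,393.30

HKD 260,393.30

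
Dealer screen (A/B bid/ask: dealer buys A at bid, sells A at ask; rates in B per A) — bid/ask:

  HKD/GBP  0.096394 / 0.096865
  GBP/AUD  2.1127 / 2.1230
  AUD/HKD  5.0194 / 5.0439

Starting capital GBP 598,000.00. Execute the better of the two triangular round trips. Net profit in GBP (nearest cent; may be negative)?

Best loop GBP → AUD → HKD → GBP:
GBP 598,000.00 × 2.1127 (sell GBP at bid) = AUD 1,263,394.60
AUD 1,263,394.60 × 5.0194 (sell AUD at bid) = HKD 6,341,482.86
HKD 6,341,482.86 × 0.096394 (sell HKD at bid) = GBP 611,280.90

Net profit: GBP 13,280.90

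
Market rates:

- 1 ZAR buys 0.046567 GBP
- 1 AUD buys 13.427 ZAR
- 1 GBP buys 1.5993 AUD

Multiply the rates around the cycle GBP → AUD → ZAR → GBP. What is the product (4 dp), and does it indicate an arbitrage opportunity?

1.0000 (no arbitrage)

Around GBP → AUD → ZAR → GBP: 1 × 1.5993 × 13.427 × 0.046567 = 0.999970
Product ≈ 1 (deviation 0.003%, within rounding noise).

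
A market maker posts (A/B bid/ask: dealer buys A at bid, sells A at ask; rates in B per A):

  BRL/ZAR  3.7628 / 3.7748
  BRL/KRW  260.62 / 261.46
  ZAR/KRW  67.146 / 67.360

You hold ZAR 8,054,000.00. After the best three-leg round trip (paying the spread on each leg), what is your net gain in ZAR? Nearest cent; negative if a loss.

Net profit: ZAR 201,119.05

Best loop ZAR → BRL → KRW → ZAR:
ZAR 8,054,000.00 ÷ 3.7748 (buy BRL at ask) = BRL 2,133,622.97
BRL 2,133,622.97 × 260.62 (sell BRL at bid) = KRW 556,064,819
KRW 556,064,819 ÷ 67.360 (buy ZAR at ask) = ZAR 8,255,119.05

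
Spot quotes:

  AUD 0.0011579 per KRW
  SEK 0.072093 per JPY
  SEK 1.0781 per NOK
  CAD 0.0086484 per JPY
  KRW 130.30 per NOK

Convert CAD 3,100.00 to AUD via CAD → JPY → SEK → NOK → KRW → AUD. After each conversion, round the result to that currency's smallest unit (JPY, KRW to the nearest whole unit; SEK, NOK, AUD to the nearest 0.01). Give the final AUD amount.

AUD 3,616.39

CAD 3,100.00 ÷ 0.0086484 = JPY 358,448
JPY 358,448 × 0.072093 = SEK 25,841.59
SEK 25,841.59 ÷ 1.0781 = NOK 23,969.57
NOK 23,969.57 × 130.30 = KRW 3,123,235
KRW 3,123,235 × 0.0011579 = AUD 3,616.39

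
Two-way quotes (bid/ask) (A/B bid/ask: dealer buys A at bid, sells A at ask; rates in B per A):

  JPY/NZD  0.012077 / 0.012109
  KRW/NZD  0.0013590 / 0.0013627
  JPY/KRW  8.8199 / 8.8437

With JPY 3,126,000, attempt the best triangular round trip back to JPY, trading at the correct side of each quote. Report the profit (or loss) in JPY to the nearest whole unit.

Net profit: JPY 6,664

Best loop JPY → NZD → KRW → JPY:
JPY 3,126,000 × 0.012077 (sell JPY at bid) = NZD 37,752.70
NZD 37,752.70 ÷ 0.0013627 (buy KRW at ask) = KRW 27,704,338
KRW 27,704,338 ÷ 8.8437 (buy JPY at ask) = JPY 3,132,664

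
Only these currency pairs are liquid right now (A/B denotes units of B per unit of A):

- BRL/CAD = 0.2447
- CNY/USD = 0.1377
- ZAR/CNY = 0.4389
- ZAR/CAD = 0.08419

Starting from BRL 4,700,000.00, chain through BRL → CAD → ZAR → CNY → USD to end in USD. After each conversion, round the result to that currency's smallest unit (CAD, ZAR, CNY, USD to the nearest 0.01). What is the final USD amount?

BRL 4,700,000.00 × 0.2447 = CAD 1,150,090.00
CAD 1,150,090.00 ÷ 0.08419 = ZAR 13,660,648.53
ZAR 13,660,648.53 × 0.4389 = CNY 5,995,658.64
CNY 5,995,658.64 × 0.1377 = USD 825,602.19

USD 825,602.19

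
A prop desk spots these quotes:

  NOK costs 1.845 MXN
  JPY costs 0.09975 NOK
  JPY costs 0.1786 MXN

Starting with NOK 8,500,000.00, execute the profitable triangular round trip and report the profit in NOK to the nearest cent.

Profit: NOK 258,843.09

Profitable loop is NOK → MXN → JPY → NOK:
NOK 8,500,000.00 × 1.845 = MXN 15,682,500.00
MXN 15,682,500.00 ÷ 0.1786 = JPY 87,807,951
JPY 87,807,951 × 0.09975 = NOK 8,758,843.09
Profit = NOK 8,758,843.09 − NOK 8,500,000.00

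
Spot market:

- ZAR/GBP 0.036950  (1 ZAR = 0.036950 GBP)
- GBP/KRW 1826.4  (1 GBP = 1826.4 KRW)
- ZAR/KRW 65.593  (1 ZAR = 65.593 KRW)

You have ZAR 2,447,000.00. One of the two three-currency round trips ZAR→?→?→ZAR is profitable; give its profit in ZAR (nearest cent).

Profitable loop is ZAR → GBP → KRW → ZAR:
ZAR 2,447,000.00 × 0.036950 = GBP 90,416.65
GBP 90,416.65 × 1826.4 = KRW 165,136,970
KRW 165,136,970 ÷ 65.593 = ZAR 2,517,600.50
Profit = ZAR 2,517,600.50 − ZAR 2,447,000.00

Profit: ZAR 70,600.50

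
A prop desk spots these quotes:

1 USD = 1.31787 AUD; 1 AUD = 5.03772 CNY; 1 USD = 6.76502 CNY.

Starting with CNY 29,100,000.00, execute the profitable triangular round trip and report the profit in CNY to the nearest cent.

Profit: CNY 552,101.40

Profitable loop is CNY → AUD → USD → CNY:
CNY 29,100,000.00 ÷ 5.03772 = AUD 5,776,422.67
AUD 5,776,422.67 ÷ 1.31787 = USD 4,383,150.59
USD 4,383,150.59 × 6.76502 = CNY 29,652,101.40
Profit = CNY 29,652,101.40 − CNY 29,100,000.00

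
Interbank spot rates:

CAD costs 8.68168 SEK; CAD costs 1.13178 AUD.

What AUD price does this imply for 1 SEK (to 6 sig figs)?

1 SEK ÷ 8.68168 = 0.115185 CAD
0.115185 CAD × 1.13178 = 0.130364 AUD

SEK/AUD = 0.130364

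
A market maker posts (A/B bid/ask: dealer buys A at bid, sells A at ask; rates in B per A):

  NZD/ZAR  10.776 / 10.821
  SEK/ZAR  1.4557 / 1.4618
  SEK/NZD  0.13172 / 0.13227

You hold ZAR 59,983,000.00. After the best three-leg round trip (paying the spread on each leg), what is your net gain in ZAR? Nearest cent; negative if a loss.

Best loop ZAR → NZD → SEK → ZAR:
ZAR 59,983,000.00 ÷ 10.821 (buy NZD at ask) = NZD 5,543,203.03
NZD 5,543,203.03 ÷ 0.13227 (buy SEK at ask) = SEK 41,908,240.96
SEK 41,908,240.96 × 1.4557 (sell SEK at bid) = ZAR 61,005,826.36

Net profit: ZAR 1,022,826.36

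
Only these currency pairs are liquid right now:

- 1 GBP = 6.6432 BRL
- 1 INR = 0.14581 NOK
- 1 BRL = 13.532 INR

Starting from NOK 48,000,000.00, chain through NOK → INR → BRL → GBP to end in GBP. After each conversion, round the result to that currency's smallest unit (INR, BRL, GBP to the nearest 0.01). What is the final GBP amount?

NOK 48,000,000.00 ÷ 0.14581 = INR 329,195,528.43
INR 329,195,528.43 ÷ 13.532 = BRL 24,327,189.51
BRL 24,327,189.51 ÷ 6.6432 = GBP 3,661,968.56

GBP 3,661,968.56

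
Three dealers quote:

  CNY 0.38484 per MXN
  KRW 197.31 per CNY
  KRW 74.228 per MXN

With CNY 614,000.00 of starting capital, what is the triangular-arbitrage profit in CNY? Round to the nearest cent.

Profitable loop is CNY → KRW → MXN → CNY:
CNY 614,000.00 × 197.31 = KRW 121,148,340
KRW 121,148,340 ÷ 74.228 = MXN 1,632,111.06
MXN 1,632,111.06 × 0.38484 = CNY 628,101.62
Profit = CNY 628,101.62 − CNY 614,000.00

Profit: CNY 14,101.62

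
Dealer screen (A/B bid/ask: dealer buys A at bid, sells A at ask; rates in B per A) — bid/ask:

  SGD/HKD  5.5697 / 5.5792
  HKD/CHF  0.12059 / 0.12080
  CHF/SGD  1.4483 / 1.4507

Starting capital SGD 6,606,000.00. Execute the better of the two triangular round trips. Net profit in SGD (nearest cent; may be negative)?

Net profit: SGD 150,504.87

Best loop SGD → CHF → HKD → SGD:
SGD 6,606,000.00 ÷ 1.4507 (buy CHF at ask) = CHF 4,553,663.75
CHF 4,553,663.75 ÷ 0.12080 (buy HKD at ask) = HKD 37,695,891.96
HKD 37,695,891.96 ÷ 5.5792 (buy SGD at ask) = SGD 6,756,504.87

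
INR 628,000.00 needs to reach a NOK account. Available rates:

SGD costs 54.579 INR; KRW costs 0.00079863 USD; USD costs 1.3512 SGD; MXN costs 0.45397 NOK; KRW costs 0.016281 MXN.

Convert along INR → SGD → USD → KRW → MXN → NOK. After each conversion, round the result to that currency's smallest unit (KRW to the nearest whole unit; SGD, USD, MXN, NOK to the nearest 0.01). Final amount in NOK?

INR 628,000.00 ÷ 54.579 = SGD 11,506.26
SGD 11,506.26 ÷ 1.3512 = USD 8,515.59
USD 8,515.59 ÷ 0.00079863 = KRW 10,662,747
KRW 10,662,747 × 0.016281 = MXN 173,600.18
MXN 173,600.18 × 0.45397 = NOK 78,809.27

NOK 78,809.27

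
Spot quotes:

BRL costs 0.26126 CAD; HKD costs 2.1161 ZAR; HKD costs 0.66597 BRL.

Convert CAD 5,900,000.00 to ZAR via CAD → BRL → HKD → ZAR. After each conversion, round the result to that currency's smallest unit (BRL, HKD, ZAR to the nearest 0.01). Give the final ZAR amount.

ZAR 71,756,394.76

CAD 5,900,000.00 ÷ 0.26126 = BRL 22,582,867.64
BRL 22,582,867.64 ÷ 0.66597 = HKD 33,909,737.14
HKD 33,909,737.14 × 2.1161 = ZAR 71,756,394.76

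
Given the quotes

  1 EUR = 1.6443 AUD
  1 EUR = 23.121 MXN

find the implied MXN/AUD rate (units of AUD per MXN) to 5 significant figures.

1 MXN ÷ 23.121 = 0.0432507 EUR
0.0432507 EUR × 1.6443 = 0.0711172 AUD

MXN/AUD = 0.071117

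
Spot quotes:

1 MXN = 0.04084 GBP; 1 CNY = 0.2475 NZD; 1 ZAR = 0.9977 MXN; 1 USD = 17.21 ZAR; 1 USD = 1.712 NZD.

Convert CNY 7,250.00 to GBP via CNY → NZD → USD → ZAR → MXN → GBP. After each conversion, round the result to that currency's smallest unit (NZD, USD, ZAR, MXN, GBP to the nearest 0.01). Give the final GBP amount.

GBP 734.98

CNY 7,250.00 × 0.2475 = NZD 1,794.38
NZD 1,794.38 ÷ 1.712 = USD 1,048.12
USD 1,048.12 × 17.21 = ZAR 18,038.15
ZAR 18,038.15 × 0.9977 = MXN 17,996.66
MXN 17,996.66 × 0.04084 = GBP 734.98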